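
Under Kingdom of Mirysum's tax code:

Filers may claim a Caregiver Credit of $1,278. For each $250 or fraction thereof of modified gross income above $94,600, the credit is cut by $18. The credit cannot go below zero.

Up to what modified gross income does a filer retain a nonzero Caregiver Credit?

After 70 increments the reduction is 70 × $18 = $1,260, leaving $18; one more increment wipes it out. Increment 70 ends at excess 70 × $250 = $17,500, so the highest qualifying income is $94,600 + $17,500 = $112,100.

$112,100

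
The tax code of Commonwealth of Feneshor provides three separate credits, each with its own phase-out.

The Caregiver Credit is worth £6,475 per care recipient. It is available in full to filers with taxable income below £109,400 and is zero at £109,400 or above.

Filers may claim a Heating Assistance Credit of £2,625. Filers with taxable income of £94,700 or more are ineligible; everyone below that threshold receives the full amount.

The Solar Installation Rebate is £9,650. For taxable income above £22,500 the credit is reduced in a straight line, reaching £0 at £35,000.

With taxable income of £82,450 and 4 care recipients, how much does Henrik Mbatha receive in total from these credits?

£28,525

Caregiver Credit: base = 4 × £6,475 = £25,900. £82,450 is below the £109,400 cutoff, so the full £25,900 applies.
Heating Assistance Credit: £82,450 is below the £94,700 cutoff, so the full £2,625 applies.
Solar Installation Rebate: £82,450 is at or above £35,000, so the credit is £0.
Total: £25,900 + £2,625 + £0 = £28,525.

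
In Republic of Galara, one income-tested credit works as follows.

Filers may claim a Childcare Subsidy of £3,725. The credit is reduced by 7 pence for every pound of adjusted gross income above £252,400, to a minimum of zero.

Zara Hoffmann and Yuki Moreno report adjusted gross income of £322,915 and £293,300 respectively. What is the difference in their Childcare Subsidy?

£862

Zara (£322,915): Childcare Subsidy: 7% of the £70,515 excess over £252,400 is £4,936.05 ≥ base, so the credit is £0.
Yuki (£293,300): Childcare Subsidy: 7% of the £40,900 excess over £252,400 is £2,863; credit = £3,725 − £2,863 = £862.
Difference: |£0 − £862| = £862.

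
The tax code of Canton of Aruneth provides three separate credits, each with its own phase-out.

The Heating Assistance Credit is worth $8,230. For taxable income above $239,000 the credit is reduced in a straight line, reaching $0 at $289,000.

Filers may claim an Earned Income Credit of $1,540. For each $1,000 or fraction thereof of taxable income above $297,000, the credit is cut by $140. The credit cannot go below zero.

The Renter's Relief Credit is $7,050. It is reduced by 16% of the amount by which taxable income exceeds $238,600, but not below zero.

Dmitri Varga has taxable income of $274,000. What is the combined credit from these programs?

Heating Assistance Credit: $274,000 is $35,000 into a $50,000 phase-out range, leaving 15,000/50,000 of the credit: $8,230 × 15,000/50,000 = $2,469.
Earned Income Credit: $274,000 is at or below the $297,000 threshold, so the full $1,540 applies.
Renter's Relief Credit: 16% of the $35,400 excess over $238,600 is $5,664; credit = $7,050 − $5,664 = $1,386.
Total: $2,469 + $1,540 + $1,386 = $5,395.

$5,395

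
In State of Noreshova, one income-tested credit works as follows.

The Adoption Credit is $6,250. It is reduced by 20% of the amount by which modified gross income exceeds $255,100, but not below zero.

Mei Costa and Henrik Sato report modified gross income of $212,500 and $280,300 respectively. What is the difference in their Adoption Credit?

$5,040

Mei ($212,500): Adoption Credit: $212,500 is at or below the $255,100 threshold, so the full $6,250 applies.
Henrik ($280,300): Adoption Credit: 20% of the $25,200 excess over $255,100 is $5,040; credit = $6,250 − $5,040 = $1,210.
Difference: |$6,250 − $1,210| = $5,040.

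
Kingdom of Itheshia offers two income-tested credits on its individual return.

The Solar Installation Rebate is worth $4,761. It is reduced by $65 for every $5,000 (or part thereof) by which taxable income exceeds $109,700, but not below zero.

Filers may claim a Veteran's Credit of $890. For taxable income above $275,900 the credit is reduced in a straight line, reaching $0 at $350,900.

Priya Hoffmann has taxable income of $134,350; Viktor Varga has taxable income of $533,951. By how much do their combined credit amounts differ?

$5,326

Priya ($134,350): Solar Installation Rebate: income exceeds $109,700 by $24,650, which is 5 full-or-partial $5,000 increments; reduction = 5 × $65 = $325, leaving $4,436. Veteran's Credit: $134,350 is at or below the $275,900 threshold, so the full $890 applies. total $4,436 + $890 = $5,326
Viktor ($533,951): Solar Installation Rebate: income exceeds $109,700 by $424,251 → 85 increments × $65 = $5,525 ≥ base, so the credit is $0. Veteran's Credit: $533,951 is at or above $350,900, so the credit is $0. total $0 + $0 = $0
Difference: |$5,326 − $0| = $5,326.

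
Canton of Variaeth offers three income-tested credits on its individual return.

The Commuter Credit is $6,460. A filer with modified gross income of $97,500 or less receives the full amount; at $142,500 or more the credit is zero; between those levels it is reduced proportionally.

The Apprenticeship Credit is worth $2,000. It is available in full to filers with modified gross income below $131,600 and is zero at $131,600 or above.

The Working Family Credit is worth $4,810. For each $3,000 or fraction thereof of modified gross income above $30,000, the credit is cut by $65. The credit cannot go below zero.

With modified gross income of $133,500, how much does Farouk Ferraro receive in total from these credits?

Commuter Credit: $133,500 is $36,000 into a $45,000 phase-out range, leaving 9,000/45,000 of the credit: $6,460 × 9,000/45,000 = $1,292.
Apprenticeship Credit: $133,500 meets or exceeds the $131,600 cutoff, so the credit is $0.
Working Family Credit: income exceeds $30,000 by $103,500, which is 35 full-or-partial $3,000 increments; reduction = 35 × $65 = $2,275, leaving $2,535.
Total: $1,292 + $0 + $2,535 = $3,827.

$3,827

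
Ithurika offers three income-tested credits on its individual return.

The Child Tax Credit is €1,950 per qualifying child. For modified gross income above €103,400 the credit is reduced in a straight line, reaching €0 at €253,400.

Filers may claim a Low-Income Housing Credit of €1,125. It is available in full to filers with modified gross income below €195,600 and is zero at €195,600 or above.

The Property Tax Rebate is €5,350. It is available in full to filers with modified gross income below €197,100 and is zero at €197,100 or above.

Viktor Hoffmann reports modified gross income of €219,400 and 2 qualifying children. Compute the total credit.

Child Tax Credit: base = 2 × €1,950 = €3,900. €219,400 is €116,000 into a €150,000 phase-out range, leaving 34,000/150,000 of the credit: €3,900 × 34,000/150,000 = €884.
Low-Income Housing Credit: €219,400 meets or exceeds the €195,600 cutoff, so the credit is €0.
Property Tax Rebate: €219,400 meets or exceeds the €197,100 cutoff, so the credit is €0.
Total: €884 + €0 + €0 = €884.

€884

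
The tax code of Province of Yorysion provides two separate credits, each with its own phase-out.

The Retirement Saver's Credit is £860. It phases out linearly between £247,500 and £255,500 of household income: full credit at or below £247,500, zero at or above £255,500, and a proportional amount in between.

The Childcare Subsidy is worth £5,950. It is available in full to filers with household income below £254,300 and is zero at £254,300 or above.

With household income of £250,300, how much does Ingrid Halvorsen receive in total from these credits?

Retirement Saver's Credit: £250,300 is £2,800 into a £8,000 phase-out range, leaving 5,200/8,000 of the credit: £860 × 5,200/8,000 = £559.
Childcare Subsidy: £250,300 is below the £254,300 cutoff, so the full £5,950 applies.
Total: £559 + £5,950 = £6,509.

£6,509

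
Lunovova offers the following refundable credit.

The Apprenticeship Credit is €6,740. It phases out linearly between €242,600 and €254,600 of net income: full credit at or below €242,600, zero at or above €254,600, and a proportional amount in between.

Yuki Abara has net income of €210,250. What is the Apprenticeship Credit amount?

€6,740

Apprenticeship Credit: €210,250 is at or below the €242,600 threshold, so the full €6,740 applies.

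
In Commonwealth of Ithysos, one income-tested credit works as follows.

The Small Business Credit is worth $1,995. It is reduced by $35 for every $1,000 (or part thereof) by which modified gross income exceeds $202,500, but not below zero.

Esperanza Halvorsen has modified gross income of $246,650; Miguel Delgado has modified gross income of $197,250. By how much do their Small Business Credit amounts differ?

$1,575

Esperanza ($246,650): Small Business Credit: income exceeds $202,500 by $44,150, which is 45 full-or-partial $1,000 increments; reduction = 45 × $35 = $1,575, leaving $420.
Miguel ($197,250): Small Business Credit: $197,250 is at or below the $202,500 threshold, so the full $1,995 applies.
Difference: |$420 − $1,995| = $1,575.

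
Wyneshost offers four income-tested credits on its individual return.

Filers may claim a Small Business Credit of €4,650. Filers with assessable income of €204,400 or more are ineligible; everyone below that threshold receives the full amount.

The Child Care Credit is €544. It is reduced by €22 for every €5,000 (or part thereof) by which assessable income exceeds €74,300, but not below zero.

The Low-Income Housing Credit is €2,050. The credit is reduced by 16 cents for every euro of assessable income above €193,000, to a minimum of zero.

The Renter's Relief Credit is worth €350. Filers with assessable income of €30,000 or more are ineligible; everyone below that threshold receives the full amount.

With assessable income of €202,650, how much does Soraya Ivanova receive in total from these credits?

€5,156

Small Business Credit: €202,650 is below the €204,400 cutoff, so the full €4,650 applies.
Child Care Credit: income exceeds €74,300 by €128,350 → 26 increments × €22 = €572 ≥ base, so the credit is €0.
Low-Income Housing Credit: 16% of the €9,650 excess over €193,000 is €1,544; credit = €2,050 − €1,544 = €506.
Renter's Relief Credit: €202,650 meets or exceeds the €30,000 cutoff, so the credit is €0.
Total: €4,650 + €0 + €506 + €0 = €5,156.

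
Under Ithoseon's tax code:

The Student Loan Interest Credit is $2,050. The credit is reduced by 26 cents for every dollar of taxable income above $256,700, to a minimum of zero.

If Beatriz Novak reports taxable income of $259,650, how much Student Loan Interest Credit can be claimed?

Student Loan Interest Credit: 26% of the $2,950 excess over $256,700 is $767; credit = $2,050 − $767 = $1,283.

$1,283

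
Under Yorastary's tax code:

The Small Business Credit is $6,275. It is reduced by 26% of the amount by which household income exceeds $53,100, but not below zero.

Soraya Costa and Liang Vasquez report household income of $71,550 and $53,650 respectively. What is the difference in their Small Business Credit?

Soraya ($71,550): Small Business Credit: 26% of the $18,450 excess over $53,100 is $4,797; credit = $6,275 − $4,797 = $1,478.
Liang ($53,650): Small Business Credit: 26% of the $550 excess over $53,100 is $143; credit = $6,275 − $143 = $6,132.
Difference: |$1,478 − $6,132| = $4,654.

$4,654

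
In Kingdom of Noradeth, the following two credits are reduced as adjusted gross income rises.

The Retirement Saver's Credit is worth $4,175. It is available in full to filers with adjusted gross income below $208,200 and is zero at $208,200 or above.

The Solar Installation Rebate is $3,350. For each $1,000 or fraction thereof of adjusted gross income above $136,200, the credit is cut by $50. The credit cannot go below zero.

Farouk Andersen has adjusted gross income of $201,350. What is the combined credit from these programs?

Retirement Saver's Credit: $201,350 is below the $208,200 cutoff, so the full $4,175 applies.
Solar Installation Rebate: income exceeds $136,200 by $65,150, which is 66 full-or-partial $1,000 increments; reduction = 66 × $50 = $3,300, leaving $50.
Total: $4,175 + $50 = $4,225.

$4,225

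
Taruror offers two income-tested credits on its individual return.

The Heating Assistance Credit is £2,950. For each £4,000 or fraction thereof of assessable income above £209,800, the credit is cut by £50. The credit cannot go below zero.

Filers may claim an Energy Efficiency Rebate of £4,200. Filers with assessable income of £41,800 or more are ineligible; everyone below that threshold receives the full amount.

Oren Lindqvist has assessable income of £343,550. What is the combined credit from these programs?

£1,250

Heating Assistance Credit: income exceeds £209,800 by £133,750, which is 34 full-or-partial £4,000 increments; reduction = 34 × £50 = £1,700, leaving £1,250.
Energy Efficiency Rebate: £343,550 meets or exceeds the £41,800 cutoff, so the credit is £0.
Total: £1,250 + £0 = £1,250.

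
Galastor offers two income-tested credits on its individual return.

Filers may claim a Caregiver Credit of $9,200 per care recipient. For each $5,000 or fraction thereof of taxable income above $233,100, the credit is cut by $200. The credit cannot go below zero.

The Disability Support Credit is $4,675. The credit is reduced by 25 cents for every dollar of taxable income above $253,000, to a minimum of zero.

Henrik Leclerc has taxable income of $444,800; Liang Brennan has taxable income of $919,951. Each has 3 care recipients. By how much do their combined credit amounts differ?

Henrik ($444,800): Caregiver Credit: base = 3 × $9,200 = $27,600. income exceeds $233,100 by $211,700, which is 43 full-or-partial $5,000 increments; reduction = 43 × $200 = $8,600, leaving $19,000. Disability Support Credit: 25% of the $191,800 excess over $253,000 is $47,950 ≥ base, so the credit is $0. total $19,000 + $0 = $19,000
Liang ($919,951): Caregiver Credit: base = 3 × $9,200 = $27,600. income exceeds $233,100 by $686,851 → 138 increments × $200 = $27,600 ≥ base, so the credit is $0. Disability Support Credit: 25% of the $666,951 excess over $253,000 is $166,737.75 ≥ base, so the credit is $0. total $0 + $0 = $0
Difference: |$19,000 − $0| = $19,000.

$19,000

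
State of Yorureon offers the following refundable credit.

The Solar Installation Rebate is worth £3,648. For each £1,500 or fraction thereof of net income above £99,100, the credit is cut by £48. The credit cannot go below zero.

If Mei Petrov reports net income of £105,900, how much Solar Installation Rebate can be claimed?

Solar Installation Rebate: income exceeds £99,100 by £6,800, which is 5 full-or-partial £1,500 increments; reduction = 5 × £48 = £240, leaving £3,408.

£3,408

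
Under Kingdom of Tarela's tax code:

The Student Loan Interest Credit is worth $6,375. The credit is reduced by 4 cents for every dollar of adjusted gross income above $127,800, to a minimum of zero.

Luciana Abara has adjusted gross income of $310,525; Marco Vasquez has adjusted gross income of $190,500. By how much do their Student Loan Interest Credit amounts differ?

$3,867

Luciana ($310,525): Student Loan Interest Credit: 4% of the $182,725 excess over $127,800 is $7,309 ≥ base, so the credit is $0.
Marco ($190,500): Student Loan Interest Credit: 4% of the $62,700 excess over $127,800 is $2,508; credit = $6,375 − $2,508 = $3,867.
Difference: |$0 − $3,867| = $3,867.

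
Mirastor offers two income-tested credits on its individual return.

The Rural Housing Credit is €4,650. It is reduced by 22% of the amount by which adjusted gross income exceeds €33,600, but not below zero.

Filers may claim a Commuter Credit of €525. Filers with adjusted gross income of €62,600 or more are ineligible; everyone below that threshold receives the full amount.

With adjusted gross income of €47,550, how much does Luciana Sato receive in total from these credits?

€2,106

Rural Housing Credit: 22% of the €13,950 excess over €33,600 is €3,069; credit = €4,650 − €3,069 = €1,581.
Commuter Credit: €47,550 is below the €62,600 cutoff, so the full €525 applies.
Total: €1,581 + €525 = €2,106.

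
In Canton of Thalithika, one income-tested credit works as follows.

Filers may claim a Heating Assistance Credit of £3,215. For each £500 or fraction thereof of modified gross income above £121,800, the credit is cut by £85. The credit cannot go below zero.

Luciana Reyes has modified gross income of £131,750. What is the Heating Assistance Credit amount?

Heating Assistance Credit: income exceeds £121,800 by £9,950, which is 20 full-or-partial £500 increments; reduction = 20 × £85 = £1,700, leaving £1,515.

£1,515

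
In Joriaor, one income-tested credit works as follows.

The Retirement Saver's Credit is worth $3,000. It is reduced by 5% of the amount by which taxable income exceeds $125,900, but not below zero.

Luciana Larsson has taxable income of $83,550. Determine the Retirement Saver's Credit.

Retirement Saver's Credit: $83,550 is at or below the $125,900 threshold, so the full $3,000 applies.

$3,000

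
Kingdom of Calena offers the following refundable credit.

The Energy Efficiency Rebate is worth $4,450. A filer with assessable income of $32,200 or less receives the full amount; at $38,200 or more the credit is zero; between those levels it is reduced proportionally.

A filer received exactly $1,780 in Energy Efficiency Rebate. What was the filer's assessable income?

$1,780 is 1,780/4,450 of the full $4,450, so 2,670/4,450 of the $6,000 range has been used: income = $32,200 + $6,000 × 2,670/4,450 = $35,800.

$35,800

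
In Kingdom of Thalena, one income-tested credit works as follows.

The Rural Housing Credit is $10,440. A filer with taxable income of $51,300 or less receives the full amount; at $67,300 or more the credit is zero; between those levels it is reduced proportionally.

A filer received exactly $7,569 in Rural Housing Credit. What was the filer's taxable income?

$55,700

$7,569 is 7,569/10,440 of the full $10,440, so 2,871/10,440 of the $16,000 range has been used: income = $51,300 + $16,000 × 2,871/10,440 = $55,700.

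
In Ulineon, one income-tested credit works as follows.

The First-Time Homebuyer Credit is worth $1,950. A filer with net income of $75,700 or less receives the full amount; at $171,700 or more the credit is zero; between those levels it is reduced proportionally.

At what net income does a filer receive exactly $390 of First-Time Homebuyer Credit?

$390 is 390/1,950 of the full $1,950, so 1,560/1,950 of the $96,000 range has been used: income = $75,700 + $96,000 × 1,560/1,950 = $152,500.

$152,500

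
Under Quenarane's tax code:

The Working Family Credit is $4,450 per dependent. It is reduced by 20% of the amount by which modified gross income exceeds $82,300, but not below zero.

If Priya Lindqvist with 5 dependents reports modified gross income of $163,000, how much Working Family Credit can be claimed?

$6,110

Working Family Credit: base = 5 × $4,450 = $22,250. 20% of the $80,700 excess over $82,300 is $16,140; credit = $22,250 − $16,140 = $6,110.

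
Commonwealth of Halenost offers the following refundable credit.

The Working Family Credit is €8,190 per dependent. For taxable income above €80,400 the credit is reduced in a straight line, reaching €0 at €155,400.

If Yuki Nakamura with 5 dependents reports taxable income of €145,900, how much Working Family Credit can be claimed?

€5,187

Working Family Credit: base = 5 × €8,190 = €40,950. €145,900 is €65,500 into a €75,000 phase-out range, leaving 9,500/75,000 of the credit: €40,950 × 9,500/75,000 = €5,187.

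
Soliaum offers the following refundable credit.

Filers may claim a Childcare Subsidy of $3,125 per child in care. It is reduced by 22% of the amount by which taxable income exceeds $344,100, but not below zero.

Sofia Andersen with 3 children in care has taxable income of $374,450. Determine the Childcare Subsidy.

Childcare Subsidy: base = 3 × $3,125 = $9,375. 22% of the $30,350 excess over $344,100 is $6,677; credit = $9,375 − $6,677 = $2,698.

$2,698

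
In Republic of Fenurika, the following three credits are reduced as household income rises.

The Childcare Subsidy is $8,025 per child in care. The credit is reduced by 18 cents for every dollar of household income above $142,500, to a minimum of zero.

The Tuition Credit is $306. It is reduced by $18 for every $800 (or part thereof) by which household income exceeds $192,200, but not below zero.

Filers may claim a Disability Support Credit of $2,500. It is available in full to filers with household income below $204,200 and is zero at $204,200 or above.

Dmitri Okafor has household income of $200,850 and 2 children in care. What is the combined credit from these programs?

$8,155

Childcare Subsidy: base = 2 × $8,025 = $16,050. 18% of the $58,350 excess over $142,500 is $10,503; credit = $16,050 − $10,503 = $5,547.
Tuition Credit: income exceeds $192,200 by $8,650, which is 11 full-or-partial $800 increments; reduction = 11 × $18 = $198, leaving $108.
Disability Support Credit: $200,850 is below the $204,200 cutoff, so the full $2,500 applies.
Total: $5,547 + $108 + $2,500 = $8,155.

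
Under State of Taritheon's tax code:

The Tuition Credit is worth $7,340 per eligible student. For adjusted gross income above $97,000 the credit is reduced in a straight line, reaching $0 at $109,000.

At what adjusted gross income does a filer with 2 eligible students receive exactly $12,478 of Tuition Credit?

$98,800

Full credit = 2 × $7,340 = $14,680.
$12,478 is 12,478/14,680 of the full $14,680, so 2,202/14,680 of the $12,000 range has been used: income = $97,000 + $12,000 × 2,202/14,680 = $98,800.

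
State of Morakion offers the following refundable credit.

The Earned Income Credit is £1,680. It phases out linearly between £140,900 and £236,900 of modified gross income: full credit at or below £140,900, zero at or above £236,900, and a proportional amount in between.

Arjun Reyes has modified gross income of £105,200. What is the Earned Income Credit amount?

£1,680

Earned Income Credit: £105,200 is at or below the £140,900 threshold, so the full £1,680 applies.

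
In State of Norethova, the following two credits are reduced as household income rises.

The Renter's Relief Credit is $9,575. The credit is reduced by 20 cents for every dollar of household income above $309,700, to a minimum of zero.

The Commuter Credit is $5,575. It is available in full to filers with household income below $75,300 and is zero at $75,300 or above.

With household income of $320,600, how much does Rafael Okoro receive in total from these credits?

Renter's Relief Credit: 20% of the $10,900 excess over $309,700 is $2,180; credit = $9,575 − $2,180 = $7,395.
Commuter Credit: $320,600 meets or exceeds the $75,300 cutoff, so the credit is $0.
Total: $7,395 + $0 = $7,395.

$7,395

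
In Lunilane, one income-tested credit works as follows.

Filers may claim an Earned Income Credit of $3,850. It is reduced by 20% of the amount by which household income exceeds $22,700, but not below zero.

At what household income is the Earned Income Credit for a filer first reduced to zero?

$41,950

The credit falls by 20% of each dollar above $22,700, so it reaches zero when the excess is $3,850 / 20% = $19,250: income = $22,700 + $19,250 = $41,950.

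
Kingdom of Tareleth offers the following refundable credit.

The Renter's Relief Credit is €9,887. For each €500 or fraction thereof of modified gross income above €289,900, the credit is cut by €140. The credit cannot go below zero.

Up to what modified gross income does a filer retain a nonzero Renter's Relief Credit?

After 70 increments the reduction is 70 × €140 = €9,800, leaving €87; one more increment wipes it out. Increment 70 ends at excess 70 × €500 = €35,000, so the highest qualifying income is €289,900 + €35,000 = €324,900.

€324,900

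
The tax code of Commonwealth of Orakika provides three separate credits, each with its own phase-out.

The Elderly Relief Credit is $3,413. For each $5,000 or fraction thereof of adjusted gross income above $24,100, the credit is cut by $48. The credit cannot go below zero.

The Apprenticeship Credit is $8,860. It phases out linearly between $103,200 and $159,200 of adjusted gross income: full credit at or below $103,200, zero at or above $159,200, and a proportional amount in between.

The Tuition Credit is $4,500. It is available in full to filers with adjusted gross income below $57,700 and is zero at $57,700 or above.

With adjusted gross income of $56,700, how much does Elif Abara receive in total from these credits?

$16,437

Elderly Relief Credit: income exceeds $24,100 by $32,600, which is 7 full-or-partial $5,000 increments; reduction = 7 × $48 = $336, leaving $3,077.
Apprenticeship Credit: $56,700 is at or below the $103,200 threshold, so the full $8,860 applies.
Tuition Credit: $56,700 is below the $57,700 cutoff, so the full $4,500 applies.
Total: $3,077 + $8,860 + $4,500 = $16,437.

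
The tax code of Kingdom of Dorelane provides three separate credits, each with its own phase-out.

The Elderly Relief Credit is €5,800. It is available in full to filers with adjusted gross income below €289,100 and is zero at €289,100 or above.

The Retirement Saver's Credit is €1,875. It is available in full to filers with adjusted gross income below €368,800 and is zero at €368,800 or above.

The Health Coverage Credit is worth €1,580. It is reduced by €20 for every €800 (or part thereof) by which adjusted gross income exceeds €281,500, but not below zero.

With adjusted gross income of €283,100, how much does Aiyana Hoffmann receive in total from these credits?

Elderly Relief Credit: €283,100 is below the €289,100 cutoff, so the full €5,800 applies.
Retirement Saver's Credit: €283,100 is below the €368,800 cutoff, so the full €1,875 applies.
Health Coverage Credit: income exceeds €281,500 by €1,600, which is 2 full-or-partial €800 increments; reduction = 2 × €20 = €40, leaving €1,540.
Total: €5,800 + €1,875 + €1,540 = €9,215.

€9,215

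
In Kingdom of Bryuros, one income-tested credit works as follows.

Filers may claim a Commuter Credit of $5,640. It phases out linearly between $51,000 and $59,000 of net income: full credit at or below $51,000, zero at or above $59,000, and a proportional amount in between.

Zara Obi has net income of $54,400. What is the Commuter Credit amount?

Commuter Credit: $54,400 is $3,400 into a $8,000 phase-out range, leaving 4,600/8,000 of the credit: $5,640 × 4,600/8,000 = $3,243.

$3,243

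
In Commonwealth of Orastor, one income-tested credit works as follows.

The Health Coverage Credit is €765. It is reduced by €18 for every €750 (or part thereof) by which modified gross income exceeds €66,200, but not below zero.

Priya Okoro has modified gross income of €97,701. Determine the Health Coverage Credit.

Health Coverage Credit: income exceeds €66,200 by €31,501 → 43 increments × €18 = €774 ≥ base, so the credit is €0.

€0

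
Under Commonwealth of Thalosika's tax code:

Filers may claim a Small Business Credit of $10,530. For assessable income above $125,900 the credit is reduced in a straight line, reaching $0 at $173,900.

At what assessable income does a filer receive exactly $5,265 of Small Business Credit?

$149,900

$5,265 is 5,265/10,530 of the full $10,530, so 5,265/10,530 of the $48,000 range has been used: income = $125,900 + $48,000 × 5,265/10,530 = $149,900.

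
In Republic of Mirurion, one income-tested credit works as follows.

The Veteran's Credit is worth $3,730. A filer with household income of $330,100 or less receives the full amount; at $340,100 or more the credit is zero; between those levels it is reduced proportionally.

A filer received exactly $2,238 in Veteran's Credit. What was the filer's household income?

$2,238 is 2,238/3,730 of the full $3,730, so 1,492/3,730 of the $10,000 range has been used: income = $330,100 + $10,000 × 1,492/3,730 = $334,100.

$334,100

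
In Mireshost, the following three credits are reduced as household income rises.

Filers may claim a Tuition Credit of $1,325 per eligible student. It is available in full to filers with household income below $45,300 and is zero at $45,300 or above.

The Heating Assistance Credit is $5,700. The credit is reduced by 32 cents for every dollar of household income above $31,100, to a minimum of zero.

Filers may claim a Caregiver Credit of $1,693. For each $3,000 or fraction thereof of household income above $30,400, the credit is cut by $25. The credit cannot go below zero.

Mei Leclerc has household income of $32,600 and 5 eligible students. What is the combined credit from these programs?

$13,513

Tuition Credit: base = 5 × $1,325 = $6,625. $32,600 is below the $45,300 cutoff, so the full $6,625 applies.
Heating Assistance Credit: 32% of the $1,500 excess over $31,100 is $480; credit = $5,700 − $480 = $5,220.
Caregiver Credit: income exceeds $30,400 by $2,200, which is 1 full-or-partial $3,000 increment; reduction = 1 × $25 = $25, leaving $1,668.
Total: $6,625 + $5,220 + $1,668 = $13,513.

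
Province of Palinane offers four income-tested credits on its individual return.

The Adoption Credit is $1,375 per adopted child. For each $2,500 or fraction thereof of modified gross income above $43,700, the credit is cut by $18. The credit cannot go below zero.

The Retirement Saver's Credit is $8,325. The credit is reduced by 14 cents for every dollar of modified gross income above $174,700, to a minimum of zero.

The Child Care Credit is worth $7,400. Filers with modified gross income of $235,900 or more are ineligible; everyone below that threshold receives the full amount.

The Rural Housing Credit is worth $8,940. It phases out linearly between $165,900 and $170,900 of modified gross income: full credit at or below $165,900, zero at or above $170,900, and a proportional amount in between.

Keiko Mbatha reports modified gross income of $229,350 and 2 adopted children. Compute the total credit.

Adoption Credit: base = 2 × $1,375 = $2,750. income exceeds $43,700 by $185,650, which is 75 full-or-partial $2,500 increments; reduction = 75 × $18 = $1,350, leaving $1,400.
Retirement Saver's Credit: 14% of the $54,650 excess over $174,700 is $7,651; credit = $8,325 − $7,651 = $674.
Child Care Credit: $229,350 is below the $235,900 cutoff, so the full $7,400 applies.
Rural Housing Credit: $229,350 is at or above $170,900, so the credit is $0.
Total: $1,400 + $674 + $7,400 + $0 = $9,474.

$9,474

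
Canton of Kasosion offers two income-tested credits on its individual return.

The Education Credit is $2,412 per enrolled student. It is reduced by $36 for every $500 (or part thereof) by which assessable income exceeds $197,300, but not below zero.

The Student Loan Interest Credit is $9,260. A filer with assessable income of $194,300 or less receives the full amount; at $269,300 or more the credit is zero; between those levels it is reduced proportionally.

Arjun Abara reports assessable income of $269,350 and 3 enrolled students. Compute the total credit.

$2,016

Education Credit: base = 3 × $2,412 = $7,236. income exceeds $197,300 by $72,050, which is 145 full-or-partial $500 increments; reduction = 145 × $36 = $5,220, leaving $2,016.
Student Loan Interest Credit: $269,350 is at or above $269,300, so the credit is $0.
Total: $2,016 + $0 = $2,016.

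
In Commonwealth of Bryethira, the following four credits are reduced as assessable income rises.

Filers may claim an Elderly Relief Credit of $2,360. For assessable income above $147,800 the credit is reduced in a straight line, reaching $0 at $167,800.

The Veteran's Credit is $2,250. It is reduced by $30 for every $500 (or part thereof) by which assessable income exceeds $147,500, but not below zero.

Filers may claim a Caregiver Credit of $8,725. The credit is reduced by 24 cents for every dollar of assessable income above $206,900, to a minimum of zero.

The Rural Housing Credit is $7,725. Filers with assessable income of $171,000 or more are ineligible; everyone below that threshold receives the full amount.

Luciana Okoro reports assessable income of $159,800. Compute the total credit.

$18,894

Elderly Relief Credit: $159,800 is $12,000 into a $20,000 phase-out range, leaving 8,000/20,000 of the credit: $2,360 × 8,000/20,000 = $944.
Veteran's Credit: income exceeds $147,500 by $12,300, which is 25 full-or-partial $500 increments; reduction = 25 × $30 = $750, leaving $1,500.
Caregiver Credit: $159,800 is at or below the $206,900 threshold, so the full $8,725 applies.
Rural Housing Credit: $159,800 is below the $171,000 cutoff, so the full $7,725 applies.
Total: $944 + $1,500 + $8,725 + $7,725 = $18,894.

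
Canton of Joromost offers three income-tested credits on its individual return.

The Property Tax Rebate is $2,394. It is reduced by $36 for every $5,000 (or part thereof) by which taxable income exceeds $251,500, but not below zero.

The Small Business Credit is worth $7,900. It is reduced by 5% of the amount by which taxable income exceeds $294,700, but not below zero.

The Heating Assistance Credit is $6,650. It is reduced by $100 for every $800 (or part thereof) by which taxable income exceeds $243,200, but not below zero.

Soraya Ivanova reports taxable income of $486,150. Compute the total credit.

$702

Property Tax Rebate: income exceeds $251,500 by $234,650, which is 47 full-or-partial $5,000 increments; reduction = 47 × $36 = $1,692, leaving $702.
Small Business Credit: 5% of the $191,450 excess over $294,700 is $9,572.50 ≥ base, so the credit is $0.
Heating Assistance Credit: income exceeds $243,200 by $242,950 → 304 increments × $100 = $30,400 ≥ base, so the credit is $0.
Total: $702 + $0 + $0 = $702.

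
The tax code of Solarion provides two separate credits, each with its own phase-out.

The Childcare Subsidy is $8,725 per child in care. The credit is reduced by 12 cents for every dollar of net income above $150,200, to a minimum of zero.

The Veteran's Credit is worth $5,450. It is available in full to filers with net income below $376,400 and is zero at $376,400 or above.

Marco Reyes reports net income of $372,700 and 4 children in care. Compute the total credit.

$13,650

Childcare Subsidy: base = 4 × $8,725 = $34,900. 12% of the $222,500 excess over $150,200 is $26,700; credit = $34,900 − $26,700 = $8,200.
Veteran's Credit: $372,700 is below the $376,400 cutoff, so the full $5,450 applies.
Total: $8,200 + $5,450 = $13,650.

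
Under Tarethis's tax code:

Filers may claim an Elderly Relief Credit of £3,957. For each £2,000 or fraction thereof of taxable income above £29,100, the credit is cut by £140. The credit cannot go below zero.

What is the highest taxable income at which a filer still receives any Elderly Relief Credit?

After 28 increments the reduction is 28 × £140 = £3,920, leaving £37; one more increment wipes it out. Increment 28 ends at excess 28 × £2,000 = £56,000, so the highest qualifying income is £29,100 + £56,000 = £85,100.

£85,100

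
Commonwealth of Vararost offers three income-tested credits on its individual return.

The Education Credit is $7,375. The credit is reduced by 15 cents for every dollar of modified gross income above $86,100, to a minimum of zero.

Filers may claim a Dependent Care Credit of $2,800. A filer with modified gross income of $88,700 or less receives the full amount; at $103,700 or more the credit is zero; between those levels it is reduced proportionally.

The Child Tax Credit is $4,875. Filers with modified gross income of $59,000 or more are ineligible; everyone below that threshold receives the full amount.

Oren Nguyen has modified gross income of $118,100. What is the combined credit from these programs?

Education Credit: 15% of the $32,000 excess over $86,100 is $4,800; credit = $7,375 − $4,800 = $2,575.
Dependent Care Credit: $118,100 is at or above $103,700, so the credit is $0.
Child Tax Credit: $118,100 meets or exceeds the $59,000 cutoff, so the credit is $0.
Total: $2,575 + $0 + $0 = $2,575.

$2,575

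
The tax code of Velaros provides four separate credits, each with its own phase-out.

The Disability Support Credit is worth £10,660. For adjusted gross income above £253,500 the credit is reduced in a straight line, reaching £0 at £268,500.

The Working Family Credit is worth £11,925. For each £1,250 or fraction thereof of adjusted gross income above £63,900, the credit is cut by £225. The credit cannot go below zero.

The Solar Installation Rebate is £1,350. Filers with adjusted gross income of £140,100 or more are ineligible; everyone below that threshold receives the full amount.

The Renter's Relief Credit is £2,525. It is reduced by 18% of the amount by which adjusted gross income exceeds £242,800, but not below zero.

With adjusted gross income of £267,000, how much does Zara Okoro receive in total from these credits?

£1,066

Disability Support Credit: £267,000 is £13,500 into a £15,000 phase-out range, leaving 1,500/15,000 of the credit: £10,660 × 1,500/15,000 = £1,066.
Working Family Credit: income exceeds £63,900 by £203,100 → 163 increments × £225 = £36,675 ≥ base, so the credit is £0.
Solar Installation Rebate: £267,000 meets or exceeds the £140,100 cutoff, so the credit is £0.
Renter's Relief Credit: 18% of the £24,200 excess over £242,800 is £4,356 ≥ base, so the credit is £0.
Total: £1,066 + £0 + £0 + £0 = £1,066.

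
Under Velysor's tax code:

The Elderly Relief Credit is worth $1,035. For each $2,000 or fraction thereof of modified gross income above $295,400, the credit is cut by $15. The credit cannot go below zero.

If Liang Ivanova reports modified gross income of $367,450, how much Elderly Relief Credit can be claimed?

Elderly Relief Credit: income exceeds $295,400 by $72,050, which is 37 full-or-partial $2,000 increments; reduction = 37 × $15 = $555, leaving $480.

$480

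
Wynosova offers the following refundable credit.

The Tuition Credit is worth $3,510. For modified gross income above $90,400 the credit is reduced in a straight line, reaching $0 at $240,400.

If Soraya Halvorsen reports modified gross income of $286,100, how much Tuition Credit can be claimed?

Tuition Credit: $286,100 is at or above $240,400, so the credit is $0.

$0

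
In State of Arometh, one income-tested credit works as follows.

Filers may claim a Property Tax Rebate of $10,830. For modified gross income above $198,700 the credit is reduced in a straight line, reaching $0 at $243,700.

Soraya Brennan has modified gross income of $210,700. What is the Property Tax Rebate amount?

Property Tax Rebate: $210,700 is $12,000 into a $45,000 phase-out range, leaving 33,000/45,000 of the credit: $10,830 × 33,000/45,000 = $7,942.

$7,942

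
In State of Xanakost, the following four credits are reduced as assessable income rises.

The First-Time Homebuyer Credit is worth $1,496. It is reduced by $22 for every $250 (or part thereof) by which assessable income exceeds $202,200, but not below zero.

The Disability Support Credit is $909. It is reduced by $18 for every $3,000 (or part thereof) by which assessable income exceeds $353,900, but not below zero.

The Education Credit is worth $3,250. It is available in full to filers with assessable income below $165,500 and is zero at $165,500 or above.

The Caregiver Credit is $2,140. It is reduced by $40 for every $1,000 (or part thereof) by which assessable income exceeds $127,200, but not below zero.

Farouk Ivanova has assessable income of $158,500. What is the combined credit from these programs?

$6,515

First-Time Homebuyer Credit: $158,500 is at or below the $202,200 threshold, so the full $1,496 applies.
Disability Support Credit: $158,500 is at or below the $353,900 threshold, so the full $909 applies.
Education Credit: $158,500 is below the $165,500 cutoff, so the full $3,250 applies.
Caregiver Credit: income exceeds $127,200 by $31,300, which is 32 full-or-partial $1,000 increments; reduction = 32 × $40 = $1,280, leaving $860.
Total: $1,496 + $909 + $3,250 + $860 = $6,515.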